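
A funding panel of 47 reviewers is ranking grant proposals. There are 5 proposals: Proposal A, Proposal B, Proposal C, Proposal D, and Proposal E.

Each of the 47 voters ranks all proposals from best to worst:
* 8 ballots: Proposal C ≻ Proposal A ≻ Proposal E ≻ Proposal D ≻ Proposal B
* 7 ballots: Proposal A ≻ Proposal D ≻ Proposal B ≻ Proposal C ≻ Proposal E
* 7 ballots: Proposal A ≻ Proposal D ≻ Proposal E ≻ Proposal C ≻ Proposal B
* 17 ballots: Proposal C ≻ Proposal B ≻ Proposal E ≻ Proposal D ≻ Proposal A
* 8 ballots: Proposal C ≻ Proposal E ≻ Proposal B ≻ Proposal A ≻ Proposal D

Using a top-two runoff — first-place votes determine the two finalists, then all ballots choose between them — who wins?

Round 1 first-place votes: Proposal A 14, Proposal B 0, Proposal C 33, Proposal D 0, Proposal E 0. Proposal C and Proposal A advance.
Runoff: Proposal C is ranked above Proposal A on 33 ballots, Proposal A above Proposal C on 14.

Proposal C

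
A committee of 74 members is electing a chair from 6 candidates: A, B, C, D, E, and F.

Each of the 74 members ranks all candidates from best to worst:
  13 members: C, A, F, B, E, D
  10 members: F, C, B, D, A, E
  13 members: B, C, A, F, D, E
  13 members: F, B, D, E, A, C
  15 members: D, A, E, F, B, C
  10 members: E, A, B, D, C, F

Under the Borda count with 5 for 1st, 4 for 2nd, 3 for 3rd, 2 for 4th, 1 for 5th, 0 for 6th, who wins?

B

A: 13×4 + 10×1 + 13×3 + 13×1 + 15×4 + 10×4 = 214
B: 13×2 + 10×3 + 13×5 + 13×4 + 15×1 + 10×3 = 218
C: 13×5 + 10×4 + 13×4 + 13×0 + 15×0 + 10×1 = 167
D: 13×0 + 10×2 + 13×1 + 13×3 + 15×5 + 10×2 = 167
E: 13×1 + 10×0 + 13×0 + 13×2 + 15×3 + 10×5 = 134
F: 13×3 + 10×5 + 13×2 + 13×5 + 15×2 + 10×0 = 210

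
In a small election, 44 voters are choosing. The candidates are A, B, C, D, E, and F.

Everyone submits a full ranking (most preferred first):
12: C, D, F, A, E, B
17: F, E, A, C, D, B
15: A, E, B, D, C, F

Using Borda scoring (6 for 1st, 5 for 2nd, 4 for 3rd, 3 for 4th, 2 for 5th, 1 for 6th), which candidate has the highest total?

A: 12×3 + 17×4 + 15×6 = 194
B: 12×1 + 17×1 + 15×4 = 89
C: 12×6 + 17×3 + 15×2 = 153
D: 12×5 + 17×2 + 15×3 = 139
E: 12×2 + 17×5 + 15×5 = 184
F: 12×4 + 17×6 + 15×1 = 165

A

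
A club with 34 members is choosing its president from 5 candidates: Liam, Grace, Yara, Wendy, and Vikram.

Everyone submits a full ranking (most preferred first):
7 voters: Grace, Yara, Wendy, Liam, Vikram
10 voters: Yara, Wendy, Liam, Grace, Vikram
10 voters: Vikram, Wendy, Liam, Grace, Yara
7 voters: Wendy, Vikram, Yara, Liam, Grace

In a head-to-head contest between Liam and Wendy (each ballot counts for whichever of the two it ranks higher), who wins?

Wendy

Liam is ranked above Wendy on 0 ballots; Wendy above Liam on 34.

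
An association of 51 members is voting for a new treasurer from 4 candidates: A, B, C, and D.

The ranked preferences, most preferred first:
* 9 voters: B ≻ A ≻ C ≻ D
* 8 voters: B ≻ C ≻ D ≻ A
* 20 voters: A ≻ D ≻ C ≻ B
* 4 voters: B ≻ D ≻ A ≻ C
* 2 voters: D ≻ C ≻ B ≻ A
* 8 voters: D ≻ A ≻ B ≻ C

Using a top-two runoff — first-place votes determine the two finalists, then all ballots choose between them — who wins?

Round 1 first-place votes: A 20, B 21, C 0, D 10. B and A advance.
Runoff: B is ranked above A on 23 ballots, A above B on 28.

A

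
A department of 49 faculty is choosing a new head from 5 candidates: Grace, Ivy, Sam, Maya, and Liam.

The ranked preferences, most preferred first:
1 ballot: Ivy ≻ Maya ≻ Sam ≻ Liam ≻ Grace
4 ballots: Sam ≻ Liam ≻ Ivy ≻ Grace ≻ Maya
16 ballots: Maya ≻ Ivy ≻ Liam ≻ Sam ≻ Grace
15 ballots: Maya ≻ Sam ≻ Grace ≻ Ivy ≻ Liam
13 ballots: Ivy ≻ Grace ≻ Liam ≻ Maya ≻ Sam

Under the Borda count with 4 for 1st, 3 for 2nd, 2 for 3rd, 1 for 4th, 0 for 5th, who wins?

Maya

Grace: 1×0 + 4×1 + 16×0 + 15×2 + 13×3 = 73
Ivy: 1×4 + 4×2 + 16×3 + 15×1 + 13×4 = 127
Sam: 1×2 + 4×4 + 16×1 + 15×3 + 13×0 = 79
Maya: 1×3 + 4×0 + 16×4 + 15×4 + 13×1 = 140
Liam: 1×1 + 4×3 + 16×2 + 15×0 + 13×2 = 71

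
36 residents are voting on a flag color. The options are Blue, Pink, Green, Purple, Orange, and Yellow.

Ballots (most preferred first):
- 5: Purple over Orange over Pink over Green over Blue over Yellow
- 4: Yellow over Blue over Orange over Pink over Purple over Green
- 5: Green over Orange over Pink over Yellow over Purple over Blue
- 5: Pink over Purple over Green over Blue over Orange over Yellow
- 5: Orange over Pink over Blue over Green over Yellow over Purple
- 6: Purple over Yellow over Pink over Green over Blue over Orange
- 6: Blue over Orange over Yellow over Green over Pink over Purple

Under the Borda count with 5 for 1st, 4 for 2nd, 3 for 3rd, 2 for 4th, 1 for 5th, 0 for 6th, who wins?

Blue: 5×1 + 4×4 + 5×0 + 5×2 + 5×3 + 6×1 + 6×5 = 82
Pink: 5×3 + 4×2 + 5×3 + 5×5 + 5×4 + 6×3 + 6×1 = 107
Green: 5×2 + 4×0 + 5×5 + 5×3 + 5×2 + 6×2 + 6×2 = 84
Purple: 5×5 + 4×1 + 5×1 + 5×4 + 5×0 + 6×5 + 6×0 = 84
Orange: 5×4 + 4×3 + 5×4 + 5×1 + 5×5 + 6×0 + 6×4 = 106
Yellow: 5×0 + 4×5 + 5×2 + 5×0 + 5×1 + 6×4 + 6×3 = 77

Pink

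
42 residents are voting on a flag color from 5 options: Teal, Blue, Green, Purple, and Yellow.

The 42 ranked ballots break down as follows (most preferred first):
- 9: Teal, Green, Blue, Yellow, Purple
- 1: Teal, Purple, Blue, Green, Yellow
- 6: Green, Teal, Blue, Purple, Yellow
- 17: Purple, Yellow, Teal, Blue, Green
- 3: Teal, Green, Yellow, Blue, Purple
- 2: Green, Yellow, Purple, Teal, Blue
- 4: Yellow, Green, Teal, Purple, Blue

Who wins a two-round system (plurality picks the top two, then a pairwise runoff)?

Teal

Round 1 first-place votes: Teal 13, Blue 0, Green 8, Purple 17, Yellow 4. Purple and Teal advance.
Runoff: Purple is ranked above Teal on 19 ballots, Teal above Purple on 23.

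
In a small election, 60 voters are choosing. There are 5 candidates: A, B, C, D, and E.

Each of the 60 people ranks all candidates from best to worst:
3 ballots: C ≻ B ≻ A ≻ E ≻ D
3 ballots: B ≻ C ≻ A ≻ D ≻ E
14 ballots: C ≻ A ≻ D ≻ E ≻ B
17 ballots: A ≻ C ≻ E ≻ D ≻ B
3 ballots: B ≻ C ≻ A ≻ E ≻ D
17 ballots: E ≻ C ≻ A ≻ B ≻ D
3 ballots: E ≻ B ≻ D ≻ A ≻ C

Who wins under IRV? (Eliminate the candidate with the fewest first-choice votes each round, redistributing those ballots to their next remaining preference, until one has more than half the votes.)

Round 1: A 17, B 6, C 17, D 0, E 20. D eliminated.
Round 2: A 17, B 6, C 17, E 20. B eliminated.
Round 3: A 17, C 23, E 20. A eliminated.
Round 4: C 40, E 20. C has a majority (≥31).

C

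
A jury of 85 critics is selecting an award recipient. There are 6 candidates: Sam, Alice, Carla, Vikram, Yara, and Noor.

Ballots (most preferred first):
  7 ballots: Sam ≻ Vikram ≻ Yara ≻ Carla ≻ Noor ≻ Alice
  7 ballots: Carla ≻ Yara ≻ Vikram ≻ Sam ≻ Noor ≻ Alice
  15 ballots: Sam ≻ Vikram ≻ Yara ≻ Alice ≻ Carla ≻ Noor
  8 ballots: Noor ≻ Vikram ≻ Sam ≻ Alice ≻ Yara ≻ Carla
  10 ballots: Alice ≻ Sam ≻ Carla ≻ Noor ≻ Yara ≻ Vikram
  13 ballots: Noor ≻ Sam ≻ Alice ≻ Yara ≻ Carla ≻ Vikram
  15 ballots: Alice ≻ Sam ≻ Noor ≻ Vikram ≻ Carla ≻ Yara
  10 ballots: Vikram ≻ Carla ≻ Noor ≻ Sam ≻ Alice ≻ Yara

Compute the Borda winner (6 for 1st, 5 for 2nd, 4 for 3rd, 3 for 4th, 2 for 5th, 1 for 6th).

Sam

Sam: 7×6 + 7×3 + 15×6 + 8×4 + 10×5 + 13×5 + 15×5 + 10×3 = 405
Alice: 7×1 + 7×1 + 15×3 + 8×3 + 10×6 + 13×4 + 15×6 + 10×2 = 305
Carla: 7×3 + 7×6 + 15×2 + 8×1 + 10×4 + 13×2 + 15×2 + 10×5 = 247
Vikram: 7×5 + 7×4 + 15×5 + 8×5 + 10×1 + 13×1 + 15×3 + 10×6 = 306
Yara: 7×4 + 7×5 + 15×4 + 8×2 + 10×2 + 13×3 + 15×1 + 10×1 = 223
Noor: 7×2 + 7×2 + 15×1 + 8×6 + 10×3 + 13×6 + 15×4 + 10×4 = 299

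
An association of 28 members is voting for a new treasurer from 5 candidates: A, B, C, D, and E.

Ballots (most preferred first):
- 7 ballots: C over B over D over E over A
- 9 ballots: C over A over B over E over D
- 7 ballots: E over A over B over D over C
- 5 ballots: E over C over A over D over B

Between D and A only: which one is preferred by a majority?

D is ranked above A on 7 ballots; A above D on 21.

A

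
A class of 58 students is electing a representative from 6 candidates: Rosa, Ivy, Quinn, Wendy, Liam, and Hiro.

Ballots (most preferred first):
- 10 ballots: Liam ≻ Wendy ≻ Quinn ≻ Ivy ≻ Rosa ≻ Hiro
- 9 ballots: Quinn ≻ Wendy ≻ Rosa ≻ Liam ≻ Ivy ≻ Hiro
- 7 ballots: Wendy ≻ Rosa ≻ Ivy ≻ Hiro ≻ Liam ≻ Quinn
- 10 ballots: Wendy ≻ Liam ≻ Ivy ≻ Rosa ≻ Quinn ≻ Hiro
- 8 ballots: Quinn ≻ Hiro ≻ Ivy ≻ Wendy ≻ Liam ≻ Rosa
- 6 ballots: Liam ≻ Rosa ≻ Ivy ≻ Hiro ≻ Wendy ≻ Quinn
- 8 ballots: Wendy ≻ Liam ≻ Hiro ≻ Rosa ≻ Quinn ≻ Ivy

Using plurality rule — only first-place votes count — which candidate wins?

Wendy

First-place votes: Rosa 0, Ivy 0, Quinn 17, Wendy 25, Liam 16, Hiro 0.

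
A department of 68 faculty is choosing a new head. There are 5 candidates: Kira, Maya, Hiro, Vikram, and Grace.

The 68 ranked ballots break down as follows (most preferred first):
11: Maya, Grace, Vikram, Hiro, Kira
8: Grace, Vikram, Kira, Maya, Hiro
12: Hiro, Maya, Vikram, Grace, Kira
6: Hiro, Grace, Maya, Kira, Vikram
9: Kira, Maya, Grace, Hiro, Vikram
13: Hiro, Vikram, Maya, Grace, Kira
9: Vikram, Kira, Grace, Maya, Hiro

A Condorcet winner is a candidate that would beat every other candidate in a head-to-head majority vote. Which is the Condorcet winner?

Maya

Maya vs Kira: 42–26
Maya vs Hiro: 37–31
Maya vs Vikram: 38–30
Maya vs Grace: 45–23
Maya beats every other candidate.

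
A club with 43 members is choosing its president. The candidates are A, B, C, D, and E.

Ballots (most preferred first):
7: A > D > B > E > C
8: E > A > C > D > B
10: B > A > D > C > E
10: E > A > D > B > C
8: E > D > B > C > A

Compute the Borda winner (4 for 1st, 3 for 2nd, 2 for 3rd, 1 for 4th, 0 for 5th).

A

A: 7×4 + 8×3 + 10×3 + 10×3 + 8×0 = 112
B: 7×2 + 8×0 + 10×4 + 10×1 + 8×2 = 80
C: 7×0 + 8×2 + 10×1 + 10×0 + 8×1 = 34
D: 7×3 + 8×1 + 10×2 + 10×2 + 8×3 = 93
E: 7×1 + 8×4 + 10×0 + 10×4 + 8×4 = 111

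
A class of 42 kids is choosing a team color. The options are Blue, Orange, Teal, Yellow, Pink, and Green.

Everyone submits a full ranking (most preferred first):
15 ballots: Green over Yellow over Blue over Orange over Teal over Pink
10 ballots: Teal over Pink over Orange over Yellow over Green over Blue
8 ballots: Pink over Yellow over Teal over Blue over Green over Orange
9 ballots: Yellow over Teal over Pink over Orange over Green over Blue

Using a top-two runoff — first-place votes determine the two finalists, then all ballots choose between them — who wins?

Teal

Round 1 first-place votes: Blue 0, Orange 0, Teal 10, Yellow 9, Pink 8, Green 15. Green and Teal advance.
Runoff: Green is ranked above Teal on 15 ballots, Teal above Green on 27.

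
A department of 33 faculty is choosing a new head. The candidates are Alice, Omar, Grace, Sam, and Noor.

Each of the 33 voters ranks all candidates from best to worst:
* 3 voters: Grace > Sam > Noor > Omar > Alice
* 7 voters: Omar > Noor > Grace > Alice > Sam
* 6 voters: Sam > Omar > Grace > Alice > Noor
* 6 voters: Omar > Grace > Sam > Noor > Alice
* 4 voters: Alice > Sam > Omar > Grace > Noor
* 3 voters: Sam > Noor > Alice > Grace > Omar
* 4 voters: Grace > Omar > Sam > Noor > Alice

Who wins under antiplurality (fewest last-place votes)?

Grace

Last-place votes: Alice 13, Omar 3, Grace 0, Sam 7, Noor 10.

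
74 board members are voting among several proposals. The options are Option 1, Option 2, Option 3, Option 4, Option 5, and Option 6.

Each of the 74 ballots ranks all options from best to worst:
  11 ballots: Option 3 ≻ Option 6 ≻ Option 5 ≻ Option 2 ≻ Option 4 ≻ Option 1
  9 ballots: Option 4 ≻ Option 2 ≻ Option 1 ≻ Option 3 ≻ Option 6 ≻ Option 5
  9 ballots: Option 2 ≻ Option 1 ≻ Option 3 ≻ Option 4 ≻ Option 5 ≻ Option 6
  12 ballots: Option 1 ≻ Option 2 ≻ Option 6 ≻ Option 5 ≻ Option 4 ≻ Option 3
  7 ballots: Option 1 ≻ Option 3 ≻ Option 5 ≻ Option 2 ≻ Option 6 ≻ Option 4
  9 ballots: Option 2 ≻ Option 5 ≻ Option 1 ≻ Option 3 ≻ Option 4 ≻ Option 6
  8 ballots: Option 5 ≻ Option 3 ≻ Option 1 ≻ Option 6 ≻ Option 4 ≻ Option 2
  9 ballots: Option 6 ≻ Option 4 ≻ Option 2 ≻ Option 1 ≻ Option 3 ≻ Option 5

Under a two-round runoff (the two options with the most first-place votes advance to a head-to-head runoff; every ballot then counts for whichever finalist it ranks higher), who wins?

Round 1 first-place votes: Option 1 19, Option 2 18, Option 3 11, Option 4 9, Option 5 8, Option 6 9. Option 1 and Option 2 advance.
Runoff: Option 1 is ranked above Option 2 on 27 ballots, Option 2 above Option 1 on 47.

Option 2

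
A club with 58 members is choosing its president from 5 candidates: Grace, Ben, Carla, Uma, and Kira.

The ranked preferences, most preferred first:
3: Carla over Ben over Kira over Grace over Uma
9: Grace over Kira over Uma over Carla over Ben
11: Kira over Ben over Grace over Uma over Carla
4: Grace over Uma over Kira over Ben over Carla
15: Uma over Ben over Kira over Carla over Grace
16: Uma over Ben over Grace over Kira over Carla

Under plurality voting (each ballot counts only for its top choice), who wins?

First-place votes: Grace 13, Ben 0, Carla 3, Uma 31, Kira 11.

Uma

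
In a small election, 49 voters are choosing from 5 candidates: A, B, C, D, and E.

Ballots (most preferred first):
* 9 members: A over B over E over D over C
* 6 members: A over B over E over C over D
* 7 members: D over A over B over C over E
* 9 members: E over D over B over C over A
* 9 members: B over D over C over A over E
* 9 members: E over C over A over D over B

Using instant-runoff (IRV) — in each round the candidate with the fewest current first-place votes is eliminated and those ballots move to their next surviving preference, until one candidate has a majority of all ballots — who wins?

Round 1: A 15, B 9, C 0, D 7, E 18. C eliminated.
Round 2: A 15, B 9, D 7, E 18. D eliminated.
Round 3: A 22, B 9, E 18. B eliminated.
Round 4: A 31, E 18. A has a majority (≥25).

A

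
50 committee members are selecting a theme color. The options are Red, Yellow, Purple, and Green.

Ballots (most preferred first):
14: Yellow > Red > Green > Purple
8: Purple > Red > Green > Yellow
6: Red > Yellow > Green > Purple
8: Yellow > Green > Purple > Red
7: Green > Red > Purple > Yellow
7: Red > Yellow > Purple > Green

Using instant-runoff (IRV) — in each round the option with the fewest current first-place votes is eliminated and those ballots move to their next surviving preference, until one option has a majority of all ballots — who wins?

Round 1: Red 13, Yellow 22, Purple 8, Green 7. Green eliminated.
Round 2: Red 20, Yellow 22, Purple 8. Purple eliminated.
Round 3: Red 28, Yellow 22. Red has a majority (≥26).

Red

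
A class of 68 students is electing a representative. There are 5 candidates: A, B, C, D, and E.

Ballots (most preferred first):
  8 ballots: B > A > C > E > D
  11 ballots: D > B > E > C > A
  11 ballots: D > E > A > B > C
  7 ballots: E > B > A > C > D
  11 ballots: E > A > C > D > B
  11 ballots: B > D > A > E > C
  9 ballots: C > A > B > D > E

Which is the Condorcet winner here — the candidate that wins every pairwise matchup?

B vs A: 37–31
B vs C: 48–20
B vs D: 35–33
B vs E: 39–29
B beats every other candidate.

B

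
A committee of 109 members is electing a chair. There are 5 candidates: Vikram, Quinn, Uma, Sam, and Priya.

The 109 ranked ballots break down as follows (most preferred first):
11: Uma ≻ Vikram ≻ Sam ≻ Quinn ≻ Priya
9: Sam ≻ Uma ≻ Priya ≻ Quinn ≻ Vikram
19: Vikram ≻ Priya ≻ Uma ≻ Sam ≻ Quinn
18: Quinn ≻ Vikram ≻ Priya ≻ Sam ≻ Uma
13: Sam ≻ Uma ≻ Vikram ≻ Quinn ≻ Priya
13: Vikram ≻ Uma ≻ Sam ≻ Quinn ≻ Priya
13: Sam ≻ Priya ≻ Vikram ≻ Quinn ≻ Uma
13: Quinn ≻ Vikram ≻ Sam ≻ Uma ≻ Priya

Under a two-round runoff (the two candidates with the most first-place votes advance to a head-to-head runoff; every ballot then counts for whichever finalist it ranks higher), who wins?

Round 1 first-place votes: Vikram 32, Quinn 31, Uma 11, Sam 35, Priya 0. Sam and Vikram advance.
Runoff: Sam is ranked above Vikram on 35 ballots, Vikram above Sam on 74.

Vikram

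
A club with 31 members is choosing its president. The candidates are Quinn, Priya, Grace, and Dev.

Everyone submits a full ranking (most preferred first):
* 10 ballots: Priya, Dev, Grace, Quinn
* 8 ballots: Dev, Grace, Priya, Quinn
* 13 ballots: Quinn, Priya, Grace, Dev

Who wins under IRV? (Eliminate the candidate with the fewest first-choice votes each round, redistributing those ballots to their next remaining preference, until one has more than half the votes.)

Round 1: Quinn 13, Priya 10, Grace 0, Dev 8. Grace eliminated.
Round 2: Quinn 13, Priya 10, Dev 8. Dev eliminated.
Round 3: Quinn 13, Priya 18. Priya has a majority (≥16).

Priya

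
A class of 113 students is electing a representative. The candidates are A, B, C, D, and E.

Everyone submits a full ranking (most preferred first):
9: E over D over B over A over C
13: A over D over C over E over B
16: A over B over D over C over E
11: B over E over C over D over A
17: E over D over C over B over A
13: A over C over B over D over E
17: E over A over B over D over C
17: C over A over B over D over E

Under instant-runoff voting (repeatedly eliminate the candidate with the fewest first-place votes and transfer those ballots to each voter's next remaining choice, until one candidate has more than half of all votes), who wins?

Round 1: A 42, B 11, C 17, D 0, E 43. D eliminated.
Round 2: A 42, B 11, C 17, E 43. B eliminated.
Round 3: A 42, C 17, E 54. C eliminated.
Round 4: A 59, E 54. A has a majority (≥57).

A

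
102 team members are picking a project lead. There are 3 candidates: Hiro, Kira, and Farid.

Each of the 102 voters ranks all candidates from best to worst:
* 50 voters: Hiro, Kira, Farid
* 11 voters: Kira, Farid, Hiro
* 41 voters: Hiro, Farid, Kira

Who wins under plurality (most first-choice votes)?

Hiro

First-place votes: Hiro 91, Kira 11, Farid 0.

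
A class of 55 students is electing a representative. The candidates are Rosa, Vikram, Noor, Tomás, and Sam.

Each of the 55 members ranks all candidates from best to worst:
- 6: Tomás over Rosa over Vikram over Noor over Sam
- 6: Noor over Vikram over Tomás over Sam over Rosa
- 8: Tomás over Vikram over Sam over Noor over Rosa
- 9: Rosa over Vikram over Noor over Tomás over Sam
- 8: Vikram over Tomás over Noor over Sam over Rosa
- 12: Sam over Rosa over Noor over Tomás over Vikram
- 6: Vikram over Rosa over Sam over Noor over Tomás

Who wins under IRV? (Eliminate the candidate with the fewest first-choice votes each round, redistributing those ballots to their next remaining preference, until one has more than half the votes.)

Vikram

Round 1: Rosa 9, Vikram 14, Noor 6, Tomás 14, Sam 12. Noor eliminated.
Round 2: Rosa 9, Vikram 20, Tomás 14, Sam 12. Rosa eliminated.
Round 3: Vikram 29, Tomás 14, Sam 12. Vikram has a majority (≥28).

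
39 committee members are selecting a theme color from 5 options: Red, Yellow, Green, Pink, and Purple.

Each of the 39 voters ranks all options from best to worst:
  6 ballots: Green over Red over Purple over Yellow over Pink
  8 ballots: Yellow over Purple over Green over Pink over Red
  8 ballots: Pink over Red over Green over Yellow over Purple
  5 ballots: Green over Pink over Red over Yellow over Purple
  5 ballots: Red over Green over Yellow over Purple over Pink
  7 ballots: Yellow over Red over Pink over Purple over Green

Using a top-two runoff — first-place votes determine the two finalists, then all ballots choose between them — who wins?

Round 1 first-place votes: Red 5, Yellow 15, Green 11, Pink 8, Purple 0. Yellow and Green advance.
Runoff: Yellow is ranked above Green on 15 ballots, Green above Yellow on 24.

Green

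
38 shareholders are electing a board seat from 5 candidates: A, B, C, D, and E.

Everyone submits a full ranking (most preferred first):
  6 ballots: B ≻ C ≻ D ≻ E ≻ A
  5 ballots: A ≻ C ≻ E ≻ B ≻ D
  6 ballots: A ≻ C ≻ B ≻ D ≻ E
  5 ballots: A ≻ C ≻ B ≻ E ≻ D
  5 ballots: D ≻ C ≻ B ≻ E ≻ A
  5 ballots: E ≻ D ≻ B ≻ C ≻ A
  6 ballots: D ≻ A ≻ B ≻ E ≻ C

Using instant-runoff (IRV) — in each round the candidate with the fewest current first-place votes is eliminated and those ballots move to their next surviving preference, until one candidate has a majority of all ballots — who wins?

D

Round 1: A 16, B 6, C 0, D 11, E 5. C eliminated.
Round 2: A 16, B 6, D 11, E 5. E eliminated.
Round 3: A 16, B 6, D 16. B eliminated.
Round 4: A 16, D 22. D has a majority (≥20).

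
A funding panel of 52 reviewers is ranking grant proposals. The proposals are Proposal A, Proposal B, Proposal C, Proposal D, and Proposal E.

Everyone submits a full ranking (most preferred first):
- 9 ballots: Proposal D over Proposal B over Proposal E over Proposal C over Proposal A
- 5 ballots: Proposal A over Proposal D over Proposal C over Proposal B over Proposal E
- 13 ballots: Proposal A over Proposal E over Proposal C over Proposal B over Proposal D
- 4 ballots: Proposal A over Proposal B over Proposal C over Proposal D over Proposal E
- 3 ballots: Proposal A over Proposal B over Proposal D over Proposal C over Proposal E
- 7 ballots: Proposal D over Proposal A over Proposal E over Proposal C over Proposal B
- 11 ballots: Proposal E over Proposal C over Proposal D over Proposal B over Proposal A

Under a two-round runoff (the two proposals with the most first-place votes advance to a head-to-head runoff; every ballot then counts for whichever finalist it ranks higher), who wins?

Round 1 first-place votes: Proposal A 25, Proposal B 0, Proposal C 0, Proposal D 16, Proposal E 11. Proposal A and Proposal D advance.
Runoff: Proposal A is ranked above Proposal D on 25 ballots, Proposal D above Proposal A on 27.

Proposal D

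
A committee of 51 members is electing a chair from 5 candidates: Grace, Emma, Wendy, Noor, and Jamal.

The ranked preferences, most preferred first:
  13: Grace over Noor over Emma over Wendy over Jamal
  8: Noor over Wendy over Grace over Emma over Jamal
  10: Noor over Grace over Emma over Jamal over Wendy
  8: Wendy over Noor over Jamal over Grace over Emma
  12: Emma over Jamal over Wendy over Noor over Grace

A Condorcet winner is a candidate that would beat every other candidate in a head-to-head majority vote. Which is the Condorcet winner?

Noor

Noor vs Grace: 38–13
Noor vs Emma: 39–12
Noor vs Wendy: 31–20
Noor vs Jamal: 39–12
Noor beats every other candidate.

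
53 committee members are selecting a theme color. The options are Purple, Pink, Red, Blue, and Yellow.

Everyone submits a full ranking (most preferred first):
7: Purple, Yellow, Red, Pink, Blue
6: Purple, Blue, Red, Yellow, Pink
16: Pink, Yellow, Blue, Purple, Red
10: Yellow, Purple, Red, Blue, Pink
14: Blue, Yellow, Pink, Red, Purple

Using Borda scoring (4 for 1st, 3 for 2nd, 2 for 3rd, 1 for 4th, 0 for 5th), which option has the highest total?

Purple: 7×4 + 6×4 + 16×1 + 10×3 + 14×0 = 98
Pink: 7×1 + 6×0 + 16×4 + 10×0 + 14×2 = 99
Red: 7×2 + 6×2 + 16×0 + 10×2 + 14×1 = 60
Blue: 7×0 + 6×3 + 16×2 + 10×1 + 14×4 = 116
Yellow: 7×3 + 6×1 + 16×3 + 10×4 + 14×3 = 157

Yellow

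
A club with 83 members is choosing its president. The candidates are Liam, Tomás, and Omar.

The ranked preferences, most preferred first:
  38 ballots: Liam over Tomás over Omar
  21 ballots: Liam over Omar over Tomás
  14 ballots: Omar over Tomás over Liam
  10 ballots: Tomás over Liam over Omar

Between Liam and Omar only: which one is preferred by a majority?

Liam is ranked above Omar on 69 ballots; Omar above Liam on 14.

Liam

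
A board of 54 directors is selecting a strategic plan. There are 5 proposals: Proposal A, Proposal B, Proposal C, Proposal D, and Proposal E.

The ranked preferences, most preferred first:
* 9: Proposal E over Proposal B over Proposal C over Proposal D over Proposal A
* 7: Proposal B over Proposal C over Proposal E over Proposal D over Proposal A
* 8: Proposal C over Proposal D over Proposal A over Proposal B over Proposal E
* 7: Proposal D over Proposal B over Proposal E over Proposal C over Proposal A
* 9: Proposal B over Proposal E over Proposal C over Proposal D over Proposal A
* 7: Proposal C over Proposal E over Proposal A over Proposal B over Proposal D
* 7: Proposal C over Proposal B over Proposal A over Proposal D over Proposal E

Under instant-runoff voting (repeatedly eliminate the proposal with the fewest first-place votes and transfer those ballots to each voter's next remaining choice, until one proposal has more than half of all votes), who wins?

Proposal B

Round 1: Proposal A 0, Proposal B 16, Proposal C 22, Proposal D 7, Proposal E 9. Proposal A eliminated.
Round 2: Proposal B 16, Proposal C 22, Proposal D 7, Proposal E 9. Proposal D eliminated.
Round 3: Proposal B 23, Proposal C 22, Proposal E 9. Proposal E eliminated.
Round 4: Proposal B 32, Proposal C 22. Proposal B has a majority (≥28).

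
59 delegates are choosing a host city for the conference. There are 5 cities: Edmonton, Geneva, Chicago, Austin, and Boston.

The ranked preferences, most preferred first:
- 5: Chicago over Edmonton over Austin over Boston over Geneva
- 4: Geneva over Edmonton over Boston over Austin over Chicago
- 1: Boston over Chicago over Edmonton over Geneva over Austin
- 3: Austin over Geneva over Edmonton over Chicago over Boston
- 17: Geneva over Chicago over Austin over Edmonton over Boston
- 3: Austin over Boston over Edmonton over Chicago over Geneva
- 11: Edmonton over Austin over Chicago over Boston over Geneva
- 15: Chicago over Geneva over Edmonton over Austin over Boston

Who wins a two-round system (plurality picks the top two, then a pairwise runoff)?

Round 1 first-place votes: Edmonton 11, Geneva 21, Chicago 20, Austin 6, Boston 1. Geneva and Chicago advance.
Runoff: Geneva is ranked above Chicago on 24 ballots, Chicago above Geneva on 35.

Chicago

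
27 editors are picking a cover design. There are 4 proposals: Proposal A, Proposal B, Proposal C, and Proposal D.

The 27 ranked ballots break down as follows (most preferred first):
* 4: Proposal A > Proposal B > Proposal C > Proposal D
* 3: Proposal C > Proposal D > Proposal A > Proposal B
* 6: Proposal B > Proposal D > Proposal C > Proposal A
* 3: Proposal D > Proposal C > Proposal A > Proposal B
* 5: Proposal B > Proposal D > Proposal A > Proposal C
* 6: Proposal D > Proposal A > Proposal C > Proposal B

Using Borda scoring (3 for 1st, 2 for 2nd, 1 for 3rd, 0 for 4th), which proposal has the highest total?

Proposal A: 4×3 + 3×1 + 6×0 + 3×1 + 5×1 + 6×2 = 35
Proposal B: 4×2 + 3×0 + 6×3 + 3×0 + 5×3 + 6×0 = 41
Proposal C: 4×1 + 3×3 + 6×1 + 3×2 + 5×0 + 6×1 = 31
Proposal D: 4×0 + 3×2 + 6×2 + 3×3 + 5×2 + 6×3 = 55

Proposal D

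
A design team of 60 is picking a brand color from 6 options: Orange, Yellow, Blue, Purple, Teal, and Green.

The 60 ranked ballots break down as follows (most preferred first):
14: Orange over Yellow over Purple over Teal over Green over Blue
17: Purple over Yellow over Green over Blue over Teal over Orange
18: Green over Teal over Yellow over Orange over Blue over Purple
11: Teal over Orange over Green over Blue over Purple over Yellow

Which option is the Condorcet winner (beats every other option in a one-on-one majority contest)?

Yellow vs Orange: 35–25
Yellow vs Blue: 49–11
Yellow vs Purple: 32–28
Yellow vs Teal: 31–29
Yellow vs Green: 31–29
Yellow beats every other option.

Yellow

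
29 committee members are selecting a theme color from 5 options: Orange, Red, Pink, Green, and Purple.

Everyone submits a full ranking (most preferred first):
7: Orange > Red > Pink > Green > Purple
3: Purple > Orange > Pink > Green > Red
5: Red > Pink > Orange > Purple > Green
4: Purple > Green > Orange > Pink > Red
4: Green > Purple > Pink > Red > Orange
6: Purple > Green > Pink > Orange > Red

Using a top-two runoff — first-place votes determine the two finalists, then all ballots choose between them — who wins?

Round 1 first-place votes: Orange 7, Red 5, Pink 0, Green 4, Purple 13. Purple and Orange advance.
Runoff: Purple is ranked above Orange on 17 ballots, Orange above Purple on 12.

Purple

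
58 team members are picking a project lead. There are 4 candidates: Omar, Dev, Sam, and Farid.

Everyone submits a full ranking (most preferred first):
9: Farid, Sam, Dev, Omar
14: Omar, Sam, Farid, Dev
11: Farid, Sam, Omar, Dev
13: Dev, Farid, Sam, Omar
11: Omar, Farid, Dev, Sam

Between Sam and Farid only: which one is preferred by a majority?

Farid

Sam is ranked above Farid on 14 ballots; Farid above Sam on 44.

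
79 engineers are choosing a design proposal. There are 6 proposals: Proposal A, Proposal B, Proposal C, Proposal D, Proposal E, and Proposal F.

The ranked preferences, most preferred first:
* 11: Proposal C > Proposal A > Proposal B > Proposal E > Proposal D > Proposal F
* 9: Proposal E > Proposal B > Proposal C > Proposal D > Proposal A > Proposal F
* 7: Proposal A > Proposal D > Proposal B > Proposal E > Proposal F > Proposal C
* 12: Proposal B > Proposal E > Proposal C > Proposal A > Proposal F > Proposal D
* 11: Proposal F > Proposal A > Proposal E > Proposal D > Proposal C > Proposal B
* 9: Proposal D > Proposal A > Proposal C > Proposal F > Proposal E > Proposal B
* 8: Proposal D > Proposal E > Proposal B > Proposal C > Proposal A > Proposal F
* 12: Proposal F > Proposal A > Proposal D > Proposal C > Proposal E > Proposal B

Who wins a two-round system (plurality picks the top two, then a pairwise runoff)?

Round 1 first-place votes: Proposal A 7, Proposal B 12, Proposal C 11, Proposal D 17, Proposal E 9, Proposal F 23. Proposal F and Proposal D advance.
Runoff: Proposal F is ranked above Proposal D on 35 ballots, Proposal D above Proposal F on 44.

Proposal D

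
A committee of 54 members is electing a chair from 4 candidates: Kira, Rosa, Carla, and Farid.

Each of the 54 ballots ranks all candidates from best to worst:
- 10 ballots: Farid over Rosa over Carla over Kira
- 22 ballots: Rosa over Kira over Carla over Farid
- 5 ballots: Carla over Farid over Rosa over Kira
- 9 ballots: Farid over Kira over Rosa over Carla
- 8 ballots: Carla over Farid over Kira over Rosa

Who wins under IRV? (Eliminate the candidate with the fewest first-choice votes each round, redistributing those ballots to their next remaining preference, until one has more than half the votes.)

Farid

Round 1: Kira 0, Rosa 22, Carla 13, Farid 19. Kira eliminated.
Round 2: Rosa 22, Carla 13, Farid 19. Carla eliminated.
Round 3: Rosa 22, Farid 32. Farid has a majority (≥28).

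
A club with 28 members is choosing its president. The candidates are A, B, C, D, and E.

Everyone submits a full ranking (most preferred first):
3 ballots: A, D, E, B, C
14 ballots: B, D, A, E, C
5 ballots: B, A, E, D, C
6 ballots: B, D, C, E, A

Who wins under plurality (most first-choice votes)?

B

First-place votes: A 3, B 25, C 0, D 0, E 0.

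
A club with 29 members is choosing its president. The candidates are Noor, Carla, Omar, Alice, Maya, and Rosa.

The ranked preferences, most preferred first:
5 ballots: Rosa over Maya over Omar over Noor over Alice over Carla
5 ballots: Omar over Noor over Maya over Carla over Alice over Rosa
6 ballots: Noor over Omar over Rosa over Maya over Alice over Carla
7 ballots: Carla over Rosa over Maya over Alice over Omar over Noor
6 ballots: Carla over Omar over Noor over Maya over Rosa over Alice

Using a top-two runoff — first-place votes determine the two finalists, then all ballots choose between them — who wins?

Noor

Round 1 first-place votes: Noor 6, Carla 13, Omar 5, Alice 0, Maya 0, Rosa 5. Carla and Noor advance.
Runoff: Carla is ranked above Noor on 13 ballots, Noor above Carla on 16.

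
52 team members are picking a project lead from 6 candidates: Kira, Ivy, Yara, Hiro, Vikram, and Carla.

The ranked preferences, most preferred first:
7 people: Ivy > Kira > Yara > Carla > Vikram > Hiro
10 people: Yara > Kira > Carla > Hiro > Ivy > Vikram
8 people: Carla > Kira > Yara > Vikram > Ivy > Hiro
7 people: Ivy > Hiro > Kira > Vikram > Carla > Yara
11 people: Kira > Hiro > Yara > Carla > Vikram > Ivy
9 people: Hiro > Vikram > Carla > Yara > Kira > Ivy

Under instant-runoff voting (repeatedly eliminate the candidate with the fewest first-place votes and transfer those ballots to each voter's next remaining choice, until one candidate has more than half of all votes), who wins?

Kira

Round 1: Kira 11, Ivy 14, Yara 10, Hiro 9, Vikram 0, Carla 8. Vikram eliminated.
Round 2: Kira 11, Ivy 14, Yara 10, Hiro 9, Carla 8. Carla eliminated.
Round 3: Kira 19, Ivy 14, Yara 10, Hiro 9. Hiro eliminated.
Round 4: Kira 19, Ivy 14, Yara 19. Ivy eliminated.
Round 5: Kira 33, Yara 19. Kira has a majority (≥27).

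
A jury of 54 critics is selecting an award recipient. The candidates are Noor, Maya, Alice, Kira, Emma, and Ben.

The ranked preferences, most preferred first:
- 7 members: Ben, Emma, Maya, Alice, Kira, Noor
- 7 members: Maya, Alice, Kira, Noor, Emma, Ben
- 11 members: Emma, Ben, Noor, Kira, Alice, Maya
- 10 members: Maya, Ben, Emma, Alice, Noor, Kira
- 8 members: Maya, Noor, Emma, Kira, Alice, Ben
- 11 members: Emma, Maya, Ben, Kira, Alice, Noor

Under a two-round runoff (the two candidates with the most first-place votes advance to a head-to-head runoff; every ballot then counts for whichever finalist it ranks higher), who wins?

Emma

Round 1 first-place votes: Noor 0, Maya 25, Alice 0, Kira 0, Emma 22, Ben 7. Maya and Emma advance.
Runoff: Maya is ranked above Emma on 25 ballots, Emma above Maya on 29.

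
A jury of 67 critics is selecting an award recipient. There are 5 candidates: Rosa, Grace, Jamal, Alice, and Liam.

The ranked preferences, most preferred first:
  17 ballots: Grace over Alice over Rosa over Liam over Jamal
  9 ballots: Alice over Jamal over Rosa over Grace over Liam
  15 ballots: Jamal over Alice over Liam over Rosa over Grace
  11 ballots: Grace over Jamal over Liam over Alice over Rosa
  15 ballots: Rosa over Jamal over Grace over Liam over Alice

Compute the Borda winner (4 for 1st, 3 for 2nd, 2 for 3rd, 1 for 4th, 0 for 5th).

Rosa: 17×2 + 9×2 + 15×1 + 11×0 + 15×4 = 127
Grace: 17×4 + 9×1 + 15×0 + 11×4 + 15×2 = 151
Jamal: 17×0 + 9×3 + 15×4 + 11×3 + 15×3 = 165
Alice: 17×3 + 9×4 + 15×3 + 11×1 + 15×0 = 143
Liam: 17×1 + 9×0 + 15×2 + 11×2 + 15×1 = 84

Jamal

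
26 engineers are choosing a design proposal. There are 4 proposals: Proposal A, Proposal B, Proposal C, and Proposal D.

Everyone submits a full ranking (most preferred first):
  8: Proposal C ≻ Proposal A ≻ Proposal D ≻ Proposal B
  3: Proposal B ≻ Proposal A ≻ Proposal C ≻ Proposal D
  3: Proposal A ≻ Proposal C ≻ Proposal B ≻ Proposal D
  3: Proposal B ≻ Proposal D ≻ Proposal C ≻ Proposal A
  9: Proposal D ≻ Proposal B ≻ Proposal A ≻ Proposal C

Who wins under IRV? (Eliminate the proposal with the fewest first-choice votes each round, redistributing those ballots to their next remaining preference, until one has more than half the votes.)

Round 1: Proposal A 3, Proposal B 6, Proposal C 8, Proposal D 9. Proposal A eliminated.
Round 2: Proposal B 6, Proposal C 11, Proposal D 9. Proposal B eliminated.
Round 3: Proposal C 14, Proposal D 12. Proposal C has a majority (≥14).

Proposal C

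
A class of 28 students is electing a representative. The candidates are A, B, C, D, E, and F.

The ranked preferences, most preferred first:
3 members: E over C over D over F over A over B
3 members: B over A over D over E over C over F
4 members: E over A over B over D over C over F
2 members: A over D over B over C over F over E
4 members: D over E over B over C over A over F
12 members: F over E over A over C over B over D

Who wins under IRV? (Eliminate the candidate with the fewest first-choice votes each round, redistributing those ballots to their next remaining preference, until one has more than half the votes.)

Round 1: A 2, B 3, C 0, D 4, E 7, F 12. C eliminated.
Round 2: A 2, B 3, D 4, E 7, F 12. A eliminated.
Round 3: B 3, D 6, E 7, F 12. B eliminated.
Round 4: D 9, E 7, F 12. E eliminated.
Round 5: D 16, F 12. D has a majority (≥15).

D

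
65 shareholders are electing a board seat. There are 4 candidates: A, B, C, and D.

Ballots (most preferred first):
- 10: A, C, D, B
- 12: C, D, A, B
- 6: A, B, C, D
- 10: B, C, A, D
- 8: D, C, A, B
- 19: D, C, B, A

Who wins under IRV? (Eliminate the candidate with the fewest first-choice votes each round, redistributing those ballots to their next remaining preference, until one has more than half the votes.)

C

Round 1: A 16, B 10, C 12, D 27. B eliminated.
Round 2: A 16, C 22, D 27. A eliminated.
Round 3: C 38, D 27. C has a majority (≥33).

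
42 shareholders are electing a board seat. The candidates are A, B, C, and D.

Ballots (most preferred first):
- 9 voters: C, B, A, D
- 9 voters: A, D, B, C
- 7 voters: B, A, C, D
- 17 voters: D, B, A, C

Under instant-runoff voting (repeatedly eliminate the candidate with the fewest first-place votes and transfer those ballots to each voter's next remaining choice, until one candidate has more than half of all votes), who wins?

Round 1: A 9, B 7, C 9, D 17. B eliminated.
Round 2: A 16, C 9, D 17. C eliminated.
Round 3: A 25, D 17. A has a majority (≥22).

A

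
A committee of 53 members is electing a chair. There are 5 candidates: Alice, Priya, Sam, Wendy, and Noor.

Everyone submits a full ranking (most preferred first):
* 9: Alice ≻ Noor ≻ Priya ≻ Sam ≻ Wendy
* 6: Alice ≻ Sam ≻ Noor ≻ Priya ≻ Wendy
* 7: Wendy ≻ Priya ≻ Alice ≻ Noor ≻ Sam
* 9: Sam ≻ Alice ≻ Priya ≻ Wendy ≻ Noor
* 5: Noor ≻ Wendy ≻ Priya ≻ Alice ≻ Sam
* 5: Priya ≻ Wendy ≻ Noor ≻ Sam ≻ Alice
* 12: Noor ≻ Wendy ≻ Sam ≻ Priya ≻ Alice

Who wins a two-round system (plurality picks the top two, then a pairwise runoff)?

Alice

Round 1 first-place votes: Alice 15, Priya 5, Sam 9, Wendy 7, Noor 17. Noor and Alice advance.
Runoff: Noor is ranked above Alice on 22 ballots, Alice above Noor on 31.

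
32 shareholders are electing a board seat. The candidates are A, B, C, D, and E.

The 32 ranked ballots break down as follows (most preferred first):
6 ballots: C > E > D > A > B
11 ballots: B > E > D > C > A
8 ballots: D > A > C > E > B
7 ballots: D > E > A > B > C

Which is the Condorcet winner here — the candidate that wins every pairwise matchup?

E vs A: 24–8
E vs B: 21–11
E vs C: 18–14
E vs D: 17–15
E beats every other candidate.

E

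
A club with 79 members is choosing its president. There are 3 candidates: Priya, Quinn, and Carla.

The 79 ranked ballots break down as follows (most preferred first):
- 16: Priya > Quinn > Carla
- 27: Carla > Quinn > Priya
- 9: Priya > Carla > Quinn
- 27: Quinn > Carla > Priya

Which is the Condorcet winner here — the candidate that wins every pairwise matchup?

Quinn

Quinn vs Priya: 54–25
Quinn vs Carla: 43–36
Quinn beats every other candidate.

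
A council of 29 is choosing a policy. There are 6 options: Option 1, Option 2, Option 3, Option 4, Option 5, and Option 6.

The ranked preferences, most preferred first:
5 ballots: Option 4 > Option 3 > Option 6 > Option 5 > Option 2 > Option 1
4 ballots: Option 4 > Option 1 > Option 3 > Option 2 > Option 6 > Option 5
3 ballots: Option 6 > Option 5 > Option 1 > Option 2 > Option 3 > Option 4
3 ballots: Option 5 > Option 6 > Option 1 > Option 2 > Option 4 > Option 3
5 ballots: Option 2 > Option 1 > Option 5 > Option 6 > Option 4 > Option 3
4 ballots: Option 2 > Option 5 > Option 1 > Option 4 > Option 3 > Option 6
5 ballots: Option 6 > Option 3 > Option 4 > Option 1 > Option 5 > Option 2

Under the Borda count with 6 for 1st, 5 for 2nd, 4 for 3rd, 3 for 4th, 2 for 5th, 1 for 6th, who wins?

Option 1: 5×1 + 4×5 + 3×4 + 3×4 + 5×5 + 4×4 + 5×3 = 105
Option 2: 5×2 + 4×3 + 3×3 + 3×3 + 5×6 + 4×6 + 5×1 = 99
Option 3: 5×5 + 4×4 + 3×2 + 3×1 + 5×1 + 4×2 + 5×5 = 88
Option 4: 5×6 + 4×6 + 3×1 + 3×2 + 5×2 + 4×3 + 5×4 = 105
Option 5: 5×3 + 4×1 + 3×5 + 3×6 + 5×4 + 4×5 + 5×2 = 102
Option 6: 5×4 + 4×2 + 3×6 + 3×5 + 5×3 + 4×1 + 5×6 = 110

Option 6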